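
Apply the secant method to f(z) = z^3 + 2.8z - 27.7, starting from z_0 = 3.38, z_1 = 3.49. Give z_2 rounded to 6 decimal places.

2.846542

f(z_0) = 20.378472, f(z_1) = 24.580549
z_2 = 3.490000 - (24.580549)·(3.490000 - 3.380000)/(24.580549 - (20.378472)) = 2.846542; f(z_2) = 3.335280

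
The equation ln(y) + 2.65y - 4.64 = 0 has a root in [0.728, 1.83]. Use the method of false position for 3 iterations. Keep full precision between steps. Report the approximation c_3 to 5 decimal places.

False-position update: c = (a·f(b) − b·f(a))/(f(b) − f(a)); replace the endpoint whose sign matches f(c).
f(0.728000) = -3.028254, f(1.830000) = 0.813816
step 1: c = 1.596578, f(c) = 0.058793 > 0 → new bracket [0.728000, 1.596578]
step 2: c = 1.580035, f(c) = 0.004541 > 0 → new bracket [0.728000, 1.580035]
step 3: c = 1.578760, f(c) = 0.000353 > 0 → new bracket [0.728000, 1.578760]

1.57876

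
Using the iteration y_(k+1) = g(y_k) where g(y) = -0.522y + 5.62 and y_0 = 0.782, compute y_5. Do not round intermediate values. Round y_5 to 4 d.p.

y_1 = g(0.782000) = 5.211796
y_2 = g(5.211796) = 2.899442
y_3 = g(2.899442) = 4.106491
y_4 = g(4.106491) = 3.476412
y_5 = g(3.476412) = 3.805313

3.8053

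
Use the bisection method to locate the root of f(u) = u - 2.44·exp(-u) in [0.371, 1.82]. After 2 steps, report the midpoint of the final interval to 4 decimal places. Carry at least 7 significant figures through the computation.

f(0.371000) = -1.312707, f(1.820000) = 1.424657 (opposite signs)
step 1: m = 1.095500, f(m) = 0.279631 > 0 → root in [0.371000, 1.095500]
step 2: m = 0.733250, f(m) = -0.438793 < 0 → root in [0.733250, 1.095500]
Midpoint of [0.733250, 1.095500] = 0.914375

0.9144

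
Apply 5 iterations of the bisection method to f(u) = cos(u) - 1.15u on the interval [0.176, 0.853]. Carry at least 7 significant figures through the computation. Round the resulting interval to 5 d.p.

[0.66259, 0.68375]

f(0.176000) = 0.782152, f(0.853000) = -0.323224 (opposite signs)
step 1: m = 0.514500, f(m) = 0.278864 > 0 → root in [0.514500, 0.853000]
step 2: m = 0.683750, f(m) = -0.011103 < 0 → root in [0.514500, 0.683750]
step 3: m = 0.599125, f(m) = 0.136836 > 0 → root in [0.599125, 0.683750]
step 4: m = 0.641437, f(m) = 0.063583 > 0 → root in [0.641437, 0.683750]
step 5: m = 0.662594, f(m) = 0.026416 > 0 → root in [0.662594, 0.683750]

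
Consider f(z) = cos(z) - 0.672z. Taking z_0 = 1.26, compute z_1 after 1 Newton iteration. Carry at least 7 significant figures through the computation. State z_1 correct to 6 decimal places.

f'(z) = -sin(z) - 0.672
z_0 = 1.260000: f = -0.540903, f' = -1.624090 → z_1 = 1.260000 - (-0.540903)/(-1.624090) = 0.926950

0.926950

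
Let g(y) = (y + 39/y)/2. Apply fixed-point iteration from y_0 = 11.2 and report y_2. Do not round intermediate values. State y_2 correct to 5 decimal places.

y_1 = g(11.200000) = 7.341071
y_2 = g(7.341071) = 6.326824

6.32682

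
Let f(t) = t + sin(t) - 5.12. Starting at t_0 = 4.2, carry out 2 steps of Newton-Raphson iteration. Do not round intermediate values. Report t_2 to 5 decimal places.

4.56675

f'(t) = 1 + cos(t)
t_0 = 4.200000: f = -1.791576, f' = 0.509739 → t_1 = 4.200000 - (-1.791576)/(0.509739) = 7.714691
t_1 = 7.714691: f = 3.585006, f' = 1.138841 → t_2 = 7.714691 - (3.585006)/(1.138841) = 4.566747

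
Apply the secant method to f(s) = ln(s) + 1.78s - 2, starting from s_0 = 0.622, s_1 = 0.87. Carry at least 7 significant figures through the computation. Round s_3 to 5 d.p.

f(s_0) = -1.367655, f(s_1) = -0.590662
s_2 = 0.870000 - (-0.590662)·(0.870000 - 0.622000)/(-0.590662 - (-1.367655)) = 1.058527; f(s_2) = -0.058944
s_3 = 1.058527 - (-0.058944)·(1.058527 - 0.870000)/(-0.058944 - (-0.590662)) = 1.079426; f(s_3) = -0.002192

1.07943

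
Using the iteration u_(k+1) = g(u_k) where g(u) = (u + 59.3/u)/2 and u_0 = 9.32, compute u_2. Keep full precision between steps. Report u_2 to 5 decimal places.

u_1 = g(9.320000) = 7.841330
u_2 = g(7.841330) = 7.701911

7.70191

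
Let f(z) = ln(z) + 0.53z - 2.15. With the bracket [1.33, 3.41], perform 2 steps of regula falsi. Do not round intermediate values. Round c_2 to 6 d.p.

f(1.330000) = -1.159921, f(3.410000) = 0.884012
step 1: c = 2.510389, f(c) = 0.100944 > 0 → new bracket [1.330000, 2.510389]
step 2: c = 2.415888, f(c) = 0.012487 > 0 → new bracket [1.330000, 2.415888]

2.415888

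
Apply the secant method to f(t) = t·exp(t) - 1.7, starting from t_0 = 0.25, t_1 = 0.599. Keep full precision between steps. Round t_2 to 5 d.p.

0.87555

f(t_0) = -1.378994, f(t_1) = -0.609642
t_2 = 0.599000 - (-0.609642)·(0.599000 - 0.250000)/(-0.609642 - (-1.378994)) = 0.875551; f(t_2) = 0.401495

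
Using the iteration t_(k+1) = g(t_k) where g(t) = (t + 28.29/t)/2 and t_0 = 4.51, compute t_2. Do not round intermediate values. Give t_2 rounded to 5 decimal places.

t_1 = g(4.510000) = 5.391364
t_2 = g(5.391364) = 5.319322

5.31932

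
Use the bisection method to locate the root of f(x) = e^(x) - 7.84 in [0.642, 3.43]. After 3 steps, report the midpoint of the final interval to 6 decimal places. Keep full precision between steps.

f(0.642000) = -5.939722, f(3.430000) = 23.036643 (opposite signs)
step 1: m = 2.036000, f(m) = -0.180092 < 0 → root in [2.036000, 3.430000]
step 2: m = 2.733000, f(m) = 7.538955 > 0 → root in [2.036000, 2.733000]
step 3: m = 2.384500, f(m) = 3.013634 > 0 → root in [2.036000, 2.384500]
Midpoint of [2.036000, 2.384500] = 2.210250

2.210250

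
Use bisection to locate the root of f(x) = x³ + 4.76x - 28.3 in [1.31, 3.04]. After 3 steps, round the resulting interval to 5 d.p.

[2.39125, 2.60750]

f(1.310000) = -19.816309, f(3.040000) = 14.264864 (opposite signs)
step 1: m = 2.175000, f(m) = -7.657891 < 0 → root in [2.175000, 3.040000]
step 2: m = 2.607500, f(m) = 1.840239 > 0 → root in [2.175000, 2.607500]
step 3: m = 2.391250, f(m) = -3.244299 < 0 → root in [2.391250, 2.607500]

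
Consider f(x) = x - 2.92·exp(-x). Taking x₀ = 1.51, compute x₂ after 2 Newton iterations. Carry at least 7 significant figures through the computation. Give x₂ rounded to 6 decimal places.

1.035420

f'(x) = 1 + 2.92·exp(-x)
x_0 = 1.510000: f = 0.864943, f' = 1.645057 → x_1 = 1.510000 - (0.864943)/(1.645057) = 0.984217
x_1 = 0.984217: f = -0.107079, f' = 2.091297 → x_2 = 0.984217 - (-0.107079)/(2.091297) = 1.035420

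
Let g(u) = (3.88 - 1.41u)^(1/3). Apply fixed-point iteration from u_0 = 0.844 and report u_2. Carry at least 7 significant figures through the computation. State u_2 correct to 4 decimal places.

1.2427

u_1 = g(0.844000) = 1.390749
u_2 = g(1.390749) = 1.242687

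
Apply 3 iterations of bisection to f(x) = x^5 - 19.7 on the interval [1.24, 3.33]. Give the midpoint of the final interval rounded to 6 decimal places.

1.893125

f(1.240000) = -16.768375, f(3.330000) = 389.769132 (opposite signs)
step 1: m = 2.285000, f(m) = 42.591820 > 0 → root in [1.240000, 2.285000]
step 2: m = 1.762500, f(m) = -2.692298 < 0 → root in [1.762500, 2.285000]
step 3: m = 2.023750, f(m) = 14.245664 > 0 → root in [1.762500, 2.023750]
Midpoint of [1.762500, 2.023750] = 1.893125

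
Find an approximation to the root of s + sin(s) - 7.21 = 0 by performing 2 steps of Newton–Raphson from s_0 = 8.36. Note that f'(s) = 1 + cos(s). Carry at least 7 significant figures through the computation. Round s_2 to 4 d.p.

9.6092

s_0 = 8.360000: f = 2.024681, f' = 0.515302 → s_1 = 8.360000 - (2.024681)/(0.515302) = 4.430881
s_1 = 4.430881: f = -3.739757, f' = 0.722195 → s_2 = 4.430881 - (-3.739757)/(0.722195) = 9.609200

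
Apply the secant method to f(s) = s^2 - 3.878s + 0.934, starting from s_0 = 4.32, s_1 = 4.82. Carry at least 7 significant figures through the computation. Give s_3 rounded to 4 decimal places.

3.6606

f(s_0) = 2.843440, f(s_1) = 5.474440
s_2 = 4.820000 - (5.474440)·(4.820000 - 4.320000)/(5.474440 - (2.843440)) = 3.779628; f(s_2) = 0.562189
s_3 = 3.779628 - (0.562189)·(3.779628 - 4.820000)/(0.562189 - (5.474440)) = 3.660561; f(s_3) = 0.138051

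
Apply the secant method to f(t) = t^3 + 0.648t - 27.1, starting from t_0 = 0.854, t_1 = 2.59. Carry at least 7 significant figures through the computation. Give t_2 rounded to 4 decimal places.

Secant update: t_(k+1) = t_k − f(t_k)·(t_k − t_(k-1))/(f(t_k) − f(t_(k-1))).
f(t_0) = -25.923772, f(t_1) = -8.047701
t_2 = 2.590000 - (-8.047701)·(2.590000 - 0.854000)/(-8.047701 - (-25.923772)) = 3.371537; f(t_2) = 13.409896

3.3715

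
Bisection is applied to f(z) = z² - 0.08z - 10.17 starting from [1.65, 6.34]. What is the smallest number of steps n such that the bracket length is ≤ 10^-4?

Initial width b − a = 6.34 − 1.65 = 4.690000.
After n steps the width is (b−a)/2^n; need (b−a)/2^n ≤ 10^-4.
So n ≥ log₂(4.690000/10^-4) = log₂(46900.0000) ≈ 15.5173.
Hence n = 16.

16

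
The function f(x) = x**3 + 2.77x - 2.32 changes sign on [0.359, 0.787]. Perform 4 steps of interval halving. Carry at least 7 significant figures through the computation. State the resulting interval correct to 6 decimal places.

f(0.359000) = -1.279302, f(0.787000) = 0.347433 (opposite signs)
step 1: m = 0.573000, f(m) = -0.544657 < 0 → root in [0.573000, 0.787000]
step 2: m = 0.680000, f(m) = -0.121968 < 0 → root in [0.680000, 0.787000]
step 3: m = 0.733500, f(m) = 0.106434 > 0 → root in [0.680000, 0.733500]
step 4: m = 0.706750, f(m) = -0.009284 < 0 → root in [0.706750, 0.733500]

[0.706750, 0.733500]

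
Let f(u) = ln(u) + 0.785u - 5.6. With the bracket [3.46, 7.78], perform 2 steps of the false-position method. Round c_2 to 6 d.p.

5.069843

f(3.460000) = -1.642631, f(7.780000) = 2.558856
step 1: c = 5.148965, f(c) = 0.080734 > 0 → new bracket [3.460000, 5.148965]
step 2: c = 5.069843, f(c) = 0.003137 > 0 → new bracket [3.460000, 5.069843]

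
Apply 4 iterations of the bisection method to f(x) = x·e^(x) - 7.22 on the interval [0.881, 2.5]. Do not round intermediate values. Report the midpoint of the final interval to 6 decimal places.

1.538719

f(0.881000) = -5.093872, f(2.500000) = 23.236235 (opposite signs)
step 1: m = 1.690500, f(m) = 1.946214 > 0 → root in [0.881000, 1.690500]
step 2: m = 1.285750, f(m) = -2.568954 < 0 → root in [1.285750, 1.690500]
step 3: m = 1.488125, f(m) = -0.629416 < 0 → root in [1.488125, 1.690500]
step 4: m = 1.589313, f(m) = 0.568233 > 0 → root in [1.488125, 1.589313]
Midpoint of [1.488125, 1.589313] = 1.538719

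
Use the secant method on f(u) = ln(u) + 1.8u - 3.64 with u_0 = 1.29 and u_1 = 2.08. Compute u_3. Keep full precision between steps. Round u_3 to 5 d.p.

f(u_0) = -1.063358, f(u_1) = 0.836368
u_2 = 2.080000 - (0.836368)·(2.080000 - 1.290000)/(0.836368 - (-1.063358)) = 1.732197; f(u_2) = 0.027345
u_3 = 1.732197 - (0.027345)·(1.732197 - 2.080000)/(0.027345 - (0.836368)) = 1.720441; f(u_3) = -0.000625

1.72044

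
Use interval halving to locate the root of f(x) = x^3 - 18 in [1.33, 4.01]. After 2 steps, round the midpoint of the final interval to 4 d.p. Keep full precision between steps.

f(1.330000) = -15.647363, f(4.010000) = 46.481201 (opposite signs)
step 1: m = 2.670000, f(m) = 1.034163 > 0 → root in [1.330000, 2.670000]
step 2: m = 2.000000, f(m) = -10.000000 < 0 → root in [2.000000, 2.670000]
Midpoint of [2.000000, 2.670000] = 2.335000

2.3350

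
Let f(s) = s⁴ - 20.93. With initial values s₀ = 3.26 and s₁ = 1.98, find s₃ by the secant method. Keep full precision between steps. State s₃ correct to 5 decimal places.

2.14949

f(s_0) = 92.015882, f(s_1) = -5.560464
s_2 = 1.980000 - (-5.560464)·(1.980000 - 3.260000)/(-5.560464 - (92.015882)) = 2.052942; f(s_2) = -3.167400
s_3 = 2.052942 - (-3.167400)·(2.052942 - 1.980000)/(-3.167400 - (-5.560464)) = 2.149486; f(s_3) = 0.417069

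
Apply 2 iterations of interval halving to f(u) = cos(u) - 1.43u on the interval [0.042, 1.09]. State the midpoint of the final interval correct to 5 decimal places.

0.69700

f(0.042000) = 0.939058, f(1.090000) = -1.096215 (opposite signs)
step 1: m = 0.566000, f(m) = 0.034673 > 0 → root in [0.566000, 1.090000]
step 2: m = 0.828000, f(m) = -0.507690 < 0 → root in [0.566000, 0.828000]
Midpoint of [0.566000, 0.828000] = 0.697000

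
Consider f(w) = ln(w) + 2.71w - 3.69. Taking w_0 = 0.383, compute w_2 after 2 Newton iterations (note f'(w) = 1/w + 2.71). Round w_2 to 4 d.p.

1.2679

w_0 = 0.383000: f = -3.611790, f' = 5.320966 → w_1 = 0.383000 - (-3.611790)/(5.320966) = 1.061785
w_1 = 1.061785: f = -0.752612, f' = 3.651811 → w_2 = 1.061785 - (-0.752612)/(3.651811) = 1.267878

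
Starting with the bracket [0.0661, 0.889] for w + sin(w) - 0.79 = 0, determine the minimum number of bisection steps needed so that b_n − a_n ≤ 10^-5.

17

Initial width b − a = 0.889 − 0.0661 = 0.822900.
After n steps the width is (b−a)/2^n; need (b−a)/2^n ≤ 10^-5.
So n ≥ log₂(0.822900/10^-5) = log₂(82290.0000) ≈ 16.3284.
Hence n = 17.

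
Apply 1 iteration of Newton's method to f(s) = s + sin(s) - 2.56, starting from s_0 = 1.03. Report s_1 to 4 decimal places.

1.4741

Newton update: s ← s − f(s)/f'(s).
f'(s) = 1 + cos(s)
s_0 = 1.030000: f = -0.672701, f' = 1.514819 → s_1 = 1.030000 - (-0.672701)/(1.514819) = 1.474080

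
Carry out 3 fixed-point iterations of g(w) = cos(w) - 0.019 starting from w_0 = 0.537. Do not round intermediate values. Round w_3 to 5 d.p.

0.77812

w_1 = g(0.537000) = 0.840247
w_2 = g(0.840247) = 0.648279
w_3 = g(0.648279) = 0.778124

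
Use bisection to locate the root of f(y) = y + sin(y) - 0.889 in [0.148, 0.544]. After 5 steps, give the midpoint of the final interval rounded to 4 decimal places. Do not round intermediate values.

0.4512

f(0.148000) = -0.593540, f(0.544000) = 0.172563 (opposite signs)
step 1: m = 0.346000, f(m) = -0.203862 < 0 → root in [0.346000, 0.544000]
step 2: m = 0.445000, f(m) = -0.013542 < 0 → root in [0.445000, 0.544000]
step 3: m = 0.494500, f(m) = 0.080092 > 0 → root in [0.445000, 0.494500]
step 4: m = 0.469750, f(m) = 0.033413 > 0 → root in [0.445000, 0.469750]
step 5: m = 0.457375, f(m) = 0.009969 > 0 → root in [0.445000, 0.457375]
Midpoint of [0.445000, 0.457375] = 0.451188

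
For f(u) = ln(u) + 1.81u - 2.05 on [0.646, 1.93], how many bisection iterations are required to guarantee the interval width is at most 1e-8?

27

Initial width b − a = 1.93 − 0.646 = 1.284000.
After n steps the width is (b−a)/2^n; need (b−a)/2^n ≤ 1e-8.
So n ≥ log₂(1.284000/1e-8) = log₂(128400000.0000) ≈ 26.9361.
Hence n = 27.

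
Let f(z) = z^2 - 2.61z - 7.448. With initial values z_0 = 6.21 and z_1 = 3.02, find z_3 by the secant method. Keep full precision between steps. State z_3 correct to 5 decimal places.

4.44165

f(z_0) = 14.908000, f(z_1) = -6.209800
z_2 = 3.020000 - (-6.209800)·(3.020000 - 6.210000)/(-6.209800 - (14.908000)) = 3.958036; f(z_2) = -2.112424
z_3 = 3.958036 - (-2.112424)·(3.958036 - 3.020000)/(-2.112424 - (-6.209800)) = 4.441646; f(z_3) = 0.687521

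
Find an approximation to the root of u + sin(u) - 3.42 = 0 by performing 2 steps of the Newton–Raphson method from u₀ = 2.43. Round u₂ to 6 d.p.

f'(u) = 1 + cos(u)
u_0 = 2.430000: f = -0.336959, f' = 0.242677 → u_1 = 2.430000 - (-0.336959)/(0.242677) = 3.818508
u_1 = 3.818508: f = -0.227884, f' = 0.220491 → u_2 = 3.818508 - (-0.227884)/(0.220491) = 4.852034

4.852034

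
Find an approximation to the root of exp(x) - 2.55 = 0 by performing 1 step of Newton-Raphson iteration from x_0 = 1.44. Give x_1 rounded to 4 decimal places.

Newton update: x ← x − f(x)/f'(x).
f'(x) = exp(x)
x_0 = 1.440000: f = 1.670696, f' = 4.220696 → x_1 = 1.440000 - (1.670696)/(4.220696) = 1.044166

1.0442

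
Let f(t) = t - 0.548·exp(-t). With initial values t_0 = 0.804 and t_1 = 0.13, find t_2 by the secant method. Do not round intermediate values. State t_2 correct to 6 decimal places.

f(t_0) = 0.558751, f(t_1) = -0.351196
t_2 = 0.130000 - (-0.351196)·(0.130000 - 0.804000)/(-0.351196 - (0.558751)) = 0.390132; f(t_2) = 0.019154

0.390132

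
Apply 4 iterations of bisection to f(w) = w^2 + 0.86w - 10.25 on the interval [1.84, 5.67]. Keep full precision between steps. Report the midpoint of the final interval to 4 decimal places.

f(1.840000) = -5.282000, f(5.670000) = 26.775100 (opposite signs)
step 1: m = 3.755000, f(m) = 7.079325 > 0 → root in [1.840000, 3.755000]
step 2: m = 2.797500, f(m) = -0.018144 < 0 → root in [2.797500, 3.755000]
step 3: m = 3.276250, f(m) = 3.301389 > 0 → root in [2.797500, 3.276250]
step 4: m = 3.036875, f(m) = 1.584322 > 0 → root in [2.797500, 3.036875]
Midpoint of [2.797500, 3.036875] = 2.917187

2.9172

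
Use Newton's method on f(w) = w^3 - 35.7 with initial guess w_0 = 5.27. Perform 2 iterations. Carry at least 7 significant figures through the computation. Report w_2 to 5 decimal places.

3.39374

f'(w) = 3w^2
w_0 = 5.270000: f = 110.663183, f' = 83.318700 → w_1 = 5.270000 - (110.663183)/(83.318700) = 3.941809
w_1 = 3.941809: f = 25.547249, f' = 46.613564 → w_2 = 3.941809 - (25.547249)/(46.613564) = 3.393744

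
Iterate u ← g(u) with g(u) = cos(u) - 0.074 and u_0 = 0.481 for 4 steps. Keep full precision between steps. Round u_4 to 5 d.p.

0.66207

u_1 = g(0.481000) = 0.812533
u_2 = g(0.812533) = 0.613662
u_3 = g(0.613662) = 0.743545
u_4 = g(0.743545) = 0.662074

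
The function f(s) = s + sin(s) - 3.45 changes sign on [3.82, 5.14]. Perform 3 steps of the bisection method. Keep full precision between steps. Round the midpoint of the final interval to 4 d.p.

f(3.820000) = -0.257554, f(5.140000) = 0.780041 (opposite signs)
step 1: m = 4.480000, f(m) = 0.056881 > 0 → root in [3.820000, 4.480000]
step 2: m = 4.150000, f(m) = -0.145984 < 0 → root in [4.150000, 4.480000]
step 3: m = 4.315000, f(m) = -0.057075 < 0 → root in [4.315000, 4.480000]
Midpoint of [4.315000, 4.480000] = 4.397500

4.3975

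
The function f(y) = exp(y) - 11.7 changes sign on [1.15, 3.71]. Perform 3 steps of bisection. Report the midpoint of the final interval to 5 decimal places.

f(1.150000) = -8.541807, f(3.710000) = 29.153807 (opposite signs)
step 1: m = 2.430000, f(m) = -0.341118 < 0 → root in [2.430000, 3.710000]
step 2: m = 3.070000, f(m) = 9.841903 > 0 → root in [2.430000, 3.070000]
step 3: m = 2.750000, f(m) = 3.942632 > 0 → root in [2.430000, 2.750000]
Midpoint of [2.430000, 2.750000] = 2.590000

2.59000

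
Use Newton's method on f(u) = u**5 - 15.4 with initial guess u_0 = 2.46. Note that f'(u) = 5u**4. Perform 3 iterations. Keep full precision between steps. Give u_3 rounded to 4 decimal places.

1.7359

u_0 = 2.460000: f = 74.689782, f' = 183.109313 → u_1 = 2.460000 - (74.689782)/(183.109313) = 2.052103
u_1 = 2.052103: f = 20.991129, f' = 88.667901 → u_2 = 2.052103 - (20.991129)/(88.667901) = 1.815364
u_2 = 1.815364: f = 4.315991, f' = 54.303133 → u_3 = 1.815364 - (4.315991)/(54.303133) = 1.735884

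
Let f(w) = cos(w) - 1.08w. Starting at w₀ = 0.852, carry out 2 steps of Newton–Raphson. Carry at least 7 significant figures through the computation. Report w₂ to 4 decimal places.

f'(w) = -sin(w) - 1.08
w_0 = 0.852000: f = -0.261681, f' = -1.832599 → w_1 = 0.852000 - (-0.261681)/(-1.832599) = 0.709208
w_1 = 0.709208: f = -0.007066, f' = -1.731233 → w_2 = 0.709208 - (-0.007066)/(-1.731233) = 0.705126

0.7051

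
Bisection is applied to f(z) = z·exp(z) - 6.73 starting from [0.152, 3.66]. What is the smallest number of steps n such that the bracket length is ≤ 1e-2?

9

Initial width b − a = 3.66 − 0.152 = 3.508000.
After n steps the width is (b−a)/2^n; need (b−a)/2^n ≤ 1e-2.
So n ≥ log₂(3.508000/1e-2) = log₂(350.8000) ≈ 8.4545.
Hence n = 9.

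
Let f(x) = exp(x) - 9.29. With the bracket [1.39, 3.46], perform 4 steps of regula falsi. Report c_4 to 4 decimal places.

2.1714

False-position update: c = (a·f(b) − b·f(a))/(f(b) − f(a)); replace the endpoint whose sign matches f(c).
f(1.390000) = -5.275150, f(3.460000) = 22.526977
step 1: c = 1.782760, f(c) = -3.343755 < 0 → new bracket [1.782760, 3.460000]
step 2: c = 1.999541, f(c) = -1.904336 < 0 → new bracket [1.999541, 3.460000]
step 3: c = 2.113379, f(c) = -1.013845 < 0 → new bracket [2.113379, 3.460000]
step 4: c = 2.171374, f(c) = -0.519672 < 0 → new bracket [2.171374, 3.460000]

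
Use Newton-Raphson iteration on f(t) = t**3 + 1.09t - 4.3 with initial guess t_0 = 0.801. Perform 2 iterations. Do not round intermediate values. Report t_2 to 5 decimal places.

1.46649

Newton update: t ← t − f(t)/f'(t).
f'(t) = 3t**2 + 1.09
t_0 = 0.801000: f = -2.912988, f' = 3.014803 → t_1 = 0.801000 - (-2.912988)/(3.014803) = 1.767228
t_1 = 1.767228: f = 3.145501, f' = 10.459286 → t_2 = 1.767228 - (3.145501)/(10.459286) = 1.466491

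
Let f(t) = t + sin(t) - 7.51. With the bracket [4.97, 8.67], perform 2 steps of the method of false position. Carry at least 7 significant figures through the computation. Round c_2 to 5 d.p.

False-position update: c = (a·f(b) − b·f(a))/(f(b) − f(a)); replace the endpoint whose sign matches f(c).
f(4.970000) = -3.507001, f(8.670000) = 1.845127
step 1: c = 7.394438, f(c) = 0.780693 > 0 → new bracket [4.970000, 7.394438]
step 2: c = 6.953002, f(c) = 0.063845 > 0 → new bracket [4.970000, 6.953002]

6.95300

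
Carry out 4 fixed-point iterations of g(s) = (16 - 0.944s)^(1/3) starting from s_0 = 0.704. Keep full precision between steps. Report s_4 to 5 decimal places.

2.39506

s_1 = g(0.704000) = 2.484460
s_2 = g(2.484460) = 2.390161
s_3 = g(2.390161) = 2.395343
s_4 = g(2.395343) = 2.395059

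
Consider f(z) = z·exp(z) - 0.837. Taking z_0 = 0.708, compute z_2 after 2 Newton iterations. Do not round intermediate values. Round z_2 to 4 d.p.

Newton update: z ← z − f(z)/f'(z).
f'(z) = (z + 1)·exp(z)
z_0 = 0.708000: f = 0.600189, f' = 3.467116 → z_1 = 0.708000 - (0.600189)/(3.467116) = 0.534891
z_1 = 0.534891: f = 0.076199, f' = 2.620462 → z_2 = 0.534891 - (0.076199)/(2.620462) = 0.505812

0.5058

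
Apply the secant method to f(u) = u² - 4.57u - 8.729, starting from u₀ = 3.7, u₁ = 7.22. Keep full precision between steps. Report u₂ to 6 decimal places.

5.581575

f(u_0) = -11.948000, f(u_1) = 10.404000
u_2 = 7.220000 - (10.404000)·(7.220000 - 3.700000)/(10.404000 - (-11.948000)) = 5.581575; f(u_2) = -3.082820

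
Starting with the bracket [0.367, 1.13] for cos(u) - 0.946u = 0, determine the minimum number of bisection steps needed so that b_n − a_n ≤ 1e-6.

20

Initial width b − a = 1.13 − 0.367 = 0.763000.
After n steps the width is (b−a)/2^n; need (b−a)/2^n ≤ 1e-6.
So n ≥ log₂(0.763000/1e-6) = log₂(763000.0000) ≈ 19.5413.
Hence n = 20.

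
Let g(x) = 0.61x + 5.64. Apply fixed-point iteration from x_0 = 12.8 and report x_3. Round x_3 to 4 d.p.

14.0844

x_1 = g(12.800000) = 13.448000
x_2 = g(13.448000) = 13.843280
x_3 = g(13.843280) = 14.084401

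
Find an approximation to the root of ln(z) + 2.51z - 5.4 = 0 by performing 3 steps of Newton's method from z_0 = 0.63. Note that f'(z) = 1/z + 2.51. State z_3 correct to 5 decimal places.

z_0 = 0.630000: f = -4.280735, f' = 4.097302 → z_1 = 0.630000 - (-4.280735)/(4.097302) = 1.674769
z_1 = 1.674769: f = -0.680653, f' = 3.107097 → z_2 = 1.674769 - (-0.680653)/(3.107097) = 1.893833
z_2 = 1.893833: f = -0.007875, f' = 3.038030 → z_3 = 1.893833 - (-0.007875)/(3.038030) = 1.896426

1.89643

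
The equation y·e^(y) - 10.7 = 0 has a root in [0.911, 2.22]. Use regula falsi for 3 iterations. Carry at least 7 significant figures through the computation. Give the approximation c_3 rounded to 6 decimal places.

False-position update: c = (a·f(b) − b·f(a))/(f(b) − f(a)); replace the endpoint whose sign matches f(c).
f(0.911000) = -8.434518, f(2.220000) = 9.740275
step 1: c = 1.518478, f(c) = -3.767737 < 0 → new bracket [1.518478, 2.220000]
step 2: c = 1.714151, f(c) = -1.183107 < 0 → new bracket [1.714151, 2.220000]
step 3: c = 1.768939, f(c) = -0.325831 < 0 → new bracket [1.768939, 2.220000]

1.768939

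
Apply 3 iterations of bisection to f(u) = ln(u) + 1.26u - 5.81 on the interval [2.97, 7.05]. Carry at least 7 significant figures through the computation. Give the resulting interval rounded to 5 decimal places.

[3.48000, 3.99000]

f(2.970000) = -0.979238, f(7.050000) = 5.026028 (opposite signs)
step 1: m = 5.010000, f(m) = 2.114036 > 0 → root in [2.970000, 5.010000]
step 2: m = 3.990000, f(m) = 0.601191 > 0 → root in [2.970000, 3.990000]
step 3: m = 3.480000, f(m) = -0.178168 < 0 → root in [3.480000, 3.990000]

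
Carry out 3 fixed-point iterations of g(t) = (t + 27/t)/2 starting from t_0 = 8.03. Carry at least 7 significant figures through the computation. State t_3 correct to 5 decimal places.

5.19620

t_1 = g(8.030000) = 5.696196
t_2 = g(5.696196) = 5.218101
t_3 = g(5.218101) = 5.196199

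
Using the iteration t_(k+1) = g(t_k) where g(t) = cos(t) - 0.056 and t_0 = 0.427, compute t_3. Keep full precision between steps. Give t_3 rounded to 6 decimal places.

0.768876

t_1 = g(0.427000) = 0.854212
t_2 = g(0.854212) = 0.600813
t_3 = g(0.600813) = 0.768876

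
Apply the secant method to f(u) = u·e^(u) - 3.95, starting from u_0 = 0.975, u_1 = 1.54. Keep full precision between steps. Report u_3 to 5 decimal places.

1.18324

f(u_0) = -1.365112, f(u_1) = 3.233469
u_2 = 1.540000 - (3.233469)·(1.540000 - 0.975000)/(3.233469 - (-1.365112)) = 1.142723; f(u_2) = -0.367227
u_3 = 1.142723 - (-0.367227)·(1.142723 - 1.540000)/(-0.367227 - (3.233469)) = 1.183240; f(u_3) = -0.086795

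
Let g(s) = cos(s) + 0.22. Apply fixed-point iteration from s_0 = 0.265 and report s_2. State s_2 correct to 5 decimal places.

s_1 = g(0.265000) = 1.185093
s_2 = g(1.185093) = 0.596211

0.59621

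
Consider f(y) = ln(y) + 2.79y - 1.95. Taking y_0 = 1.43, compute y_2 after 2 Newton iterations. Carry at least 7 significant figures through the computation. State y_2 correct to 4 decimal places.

Newton update: y ← y − f(y)/f'(y).
f'(y) = 1/y + 2.79
y_0 = 1.430000: f = 2.397374, f' = 3.489301 → y_1 = 1.430000 - (2.397374)/(3.489301) = 0.742936
y_1 = 0.742936: f = -0.174356, f' = 4.136012 → y_2 = 0.742936 - (-0.174356)/(4.136012) = 0.785091

0.7851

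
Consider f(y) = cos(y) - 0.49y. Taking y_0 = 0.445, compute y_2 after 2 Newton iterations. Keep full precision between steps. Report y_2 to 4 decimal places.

1.0409

f'(y) = -sin(y) - 0.49
y_0 = 0.445000: f = 0.684561, f' = -0.920458 → y_1 = 0.445000 - (0.684561)/(-0.920458) = 1.188718
y_1 = 1.188718: f = -0.209621, f' = -1.417892 → y_2 = 1.188718 - (-0.209621)/(-1.417892) = 1.040877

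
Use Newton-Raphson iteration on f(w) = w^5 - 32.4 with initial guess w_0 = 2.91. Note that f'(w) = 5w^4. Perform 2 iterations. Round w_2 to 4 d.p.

Newton update: w ← w − f(w)/f'(w).
w_0 = 2.910000: f = 176.272368, f' = 358.543588 → w_1 = 2.910000 - (176.272368)/(358.543588) = 2.418366
w_1 = 2.418366: f = 50.319855, f' = 171.024299 → w_2 = 2.418366 - (50.319855)/(171.024299) = 2.124139

2.1241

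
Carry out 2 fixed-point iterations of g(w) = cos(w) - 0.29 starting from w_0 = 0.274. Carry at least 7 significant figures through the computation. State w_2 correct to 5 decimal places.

0.49214

w_1 = g(0.274000) = 0.672696
w_2 = g(0.672696) = 0.492144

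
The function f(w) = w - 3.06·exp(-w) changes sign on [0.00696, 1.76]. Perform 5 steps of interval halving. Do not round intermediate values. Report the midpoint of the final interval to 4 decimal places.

f(0.006960) = -3.031816, f(1.760000) = 1.233543 (opposite signs)
step 1: m = 0.883480, f(m) = -0.381346 < 0 → root in [0.883480, 1.760000]
step 2: m = 1.321740, f(m) = 0.505727 > 0 → root in [0.883480, 1.321740]
step 3: m = 1.102610, f(m) = 0.086680 > 0 → root in [0.883480, 1.102610]
step 4: m = 0.993045, f(m) = -0.140523 < 0 → root in [0.993045, 1.102610]
step 5: m = 1.047828, f(m) = -0.025311 < 0 → root in [1.047828, 1.102610]
Midpoint of [1.047828, 1.102610] = 1.075219

1.0752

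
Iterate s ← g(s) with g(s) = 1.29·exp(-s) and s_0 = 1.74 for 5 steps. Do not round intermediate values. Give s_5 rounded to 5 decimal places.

s_1 = g(1.740000) = 0.226421
s_2 = g(0.226421) = 1.028623
s_3 = g(1.028623) = 0.461174
s_4 = g(0.461174) = 0.813401
s_5 = g(0.813401) = 0.571919

0.57192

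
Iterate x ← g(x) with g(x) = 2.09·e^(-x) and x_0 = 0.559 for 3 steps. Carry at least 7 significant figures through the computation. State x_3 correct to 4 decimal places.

1.1102

x_1 = g(0.559000) = 1.195021
x_2 = g(1.195021) = 0.632638
x_3 = g(0.632638) = 1.110185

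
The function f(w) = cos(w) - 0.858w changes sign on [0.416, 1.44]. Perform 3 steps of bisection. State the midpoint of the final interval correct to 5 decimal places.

f(0.416000) = 0.557785, f(1.440000) = -1.105096 (opposite signs)
step 1: m = 0.928000, f(m) = -0.196788 < 0 → root in [0.416000, 0.928000]
step 2: m = 0.672000, f(m) = 0.206002 > 0 → root in [0.672000, 0.928000]
step 3: m = 0.800000, f(m) = 0.010307 > 0 → root in [0.800000, 0.928000]
Midpoint of [0.800000, 0.928000] = 0.864000

0.86400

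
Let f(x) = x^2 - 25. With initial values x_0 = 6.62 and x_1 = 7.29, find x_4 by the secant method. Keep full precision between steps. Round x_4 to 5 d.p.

f(x_0) = 18.824400, f(x_1) = 28.144100
x_2 = 7.290000 - (28.144100)·(7.290000 - 6.620000)/(28.144100 - (18.824400)) = 5.266700; f(x_2) = 2.738131
x_3 = 5.266700 - (2.738131)·(5.266700 - 7.290000)/(2.738131 - (28.144100)) = 5.048639; f(x_3) = 0.488754
x_4 = 5.048639 - (0.488754)·(5.048639 - 5.266700)/(0.488754 - (2.738131)) = 5.001258; f(x_4) = 0.012577

5.00126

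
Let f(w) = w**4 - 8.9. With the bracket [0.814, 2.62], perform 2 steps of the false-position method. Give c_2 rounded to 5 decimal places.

1.37582

f(0.814000) = -8.460967, f(2.620000) = 38.219987
step 1: c = 1.141339, f(c) = -7.203090 < 0 → new bracket [1.141339, 2.620000]
step 2: c = 1.375822, f(c) = -5.316983 < 0 → new bracket [1.375822, 2.620000]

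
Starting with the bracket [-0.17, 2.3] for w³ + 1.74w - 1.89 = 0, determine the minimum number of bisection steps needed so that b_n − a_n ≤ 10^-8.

28

Initial width b − a = 2.3 − -0.17 = 2.470000.
After n steps the width is (b−a)/2^n; need (b−a)/2^n ≤ 10^-8.
So n ≥ log₂(2.470000/10^-8) = log₂(247000000.0000) ≈ 27.8799.
Hence n = 28.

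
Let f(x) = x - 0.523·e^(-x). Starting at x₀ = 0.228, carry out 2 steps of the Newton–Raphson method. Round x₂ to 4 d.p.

f'(x) = 1 + 0.523·e^(-x)
x_0 = 0.228000: f = -0.188373, f' = 1.416373 → x_1 = 0.228000 - (-0.188373)/(1.416373) = 0.360997
x_1 = 0.360997: f = -0.003524, f' = 1.364521 → x_2 = 0.360997 - (-0.003524)/(1.364521) = 0.363580

0.3636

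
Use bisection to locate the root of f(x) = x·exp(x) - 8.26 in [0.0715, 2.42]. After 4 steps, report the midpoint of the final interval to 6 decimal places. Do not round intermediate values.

f(0.071500) = -8.183201, f(2.420000) = 18.954980 (opposite signs)
step 1: m = 1.245750, f(m) = -3.930345 < 0 → root in [1.245750, 2.420000]
step 2: m = 1.832875, f(m) = 3.198832 > 0 → root in [1.245750, 1.832875]
step 3: m = 1.539312, f(m) = -1.084673 < 0 → root in [1.539312, 1.832875]
step 4: m = 1.686094, f(m) = 0.842128 > 0 → root in [1.539312, 1.686094]
Midpoint of [1.539312, 1.686094] = 1.612703

1.612703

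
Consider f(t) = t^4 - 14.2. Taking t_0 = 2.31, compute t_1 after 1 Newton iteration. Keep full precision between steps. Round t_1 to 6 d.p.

2.020500

f'(t) = 4t^3
t_0 = 2.310000: f = 14.273963, f' = 49.305564 → t_1 = 2.310000 - (14.273963)/(49.305564) = 2.020500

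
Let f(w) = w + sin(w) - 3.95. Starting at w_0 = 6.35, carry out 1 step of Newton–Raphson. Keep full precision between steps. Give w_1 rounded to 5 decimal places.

5.11524

f'(w) = 1 + cos(w)
w_0 = 6.350000: f = 2.466765, f' = 1.997769 → w_1 = 6.350000 - (2.466765)/(1.997769) = 5.115240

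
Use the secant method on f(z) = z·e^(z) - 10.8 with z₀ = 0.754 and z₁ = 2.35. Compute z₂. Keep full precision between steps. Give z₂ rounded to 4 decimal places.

1.3912

f(z_0) = -9.197384, f(z_1) = 13.841089
z_2 = 2.350000 - (13.841089)·(2.350000 - 0.754000)/(13.841089 - (-9.197384)) = 1.391153; f(z_2) = -5.208289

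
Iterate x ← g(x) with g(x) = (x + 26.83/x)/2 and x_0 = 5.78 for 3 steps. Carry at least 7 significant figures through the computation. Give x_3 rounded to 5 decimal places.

5.17977

x_1 = g(5.780000) = 5.210934
x_2 = g(5.210934) = 5.179862
x_3 = g(5.179862) = 5.179768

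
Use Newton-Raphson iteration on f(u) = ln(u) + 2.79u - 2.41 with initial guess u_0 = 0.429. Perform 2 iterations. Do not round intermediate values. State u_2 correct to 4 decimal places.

0.9003

f'(u) = 1/u + 2.79
u_0 = 0.429000: f = -2.059388, f' = 5.121002 → u_1 = 0.429000 - (-2.059388)/(5.121002) = 0.831146
u_1 = 0.831146: f = -0.276054, f' = 3.993159 → u_2 = 0.831146 - (-0.276054)/(3.993159) = 0.900277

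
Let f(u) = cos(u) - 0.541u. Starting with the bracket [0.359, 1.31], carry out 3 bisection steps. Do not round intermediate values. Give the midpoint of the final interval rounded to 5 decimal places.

1.01281

f(0.359000) = 0.742030, f(1.310000) = -0.450860 (opposite signs)
step 1: m = 0.834500, f(m) = 0.220084 > 0 → root in [0.834500, 1.310000]
step 2: m = 1.072250, f(m) = -0.101938 < 0 → root in [0.834500, 1.072250]
step 3: m = 0.953375, f(m) = 0.063159 > 0 → root in [0.953375, 1.072250]
Midpoint of [0.953375, 1.072250] = 1.012812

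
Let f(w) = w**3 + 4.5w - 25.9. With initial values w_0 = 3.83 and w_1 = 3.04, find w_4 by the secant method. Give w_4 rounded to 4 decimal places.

2.4593

Secant update: w_(k+1) = w_k − f(w_k)·(w_k − w_(k-1))/(f(w_k) − f(w_(k-1))).
f(w_0) = 47.516887, f(w_1) = 15.874464
w_2 = 3.040000 - (15.874464)·(3.040000 - 3.830000)/(15.874464 - (47.516887)) = 2.643670; f(w_2) = 4.473113
w_3 = 2.643670 - (4.473113)·(2.643670 - 3.040000)/(4.473113 - (15.874464)) = 2.488178; f(w_3) = 0.701180
w_4 = 2.488178 - (0.701180)·(2.488178 - 2.643670)/(0.701180 - (4.473113)) = 2.459273; f(w_4) = 0.040461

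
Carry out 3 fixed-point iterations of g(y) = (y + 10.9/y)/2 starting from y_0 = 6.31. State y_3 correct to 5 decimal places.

y_1 = g(6.310000) = 4.018708
y_2 = g(4.018708) = 3.365511
y_3 = g(3.365511) = 3.302123

3.30212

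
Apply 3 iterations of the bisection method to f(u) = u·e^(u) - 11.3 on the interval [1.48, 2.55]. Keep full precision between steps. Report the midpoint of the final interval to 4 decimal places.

1.8144

f(1.480000) = -4.798440, f(2.550000) = 21.358115 (opposite signs)
step 1: m = 2.015000, f(m) = 3.813966 > 0 → root in [1.480000, 2.015000]
step 2: m = 1.747500, f(m) = -1.268941 < 0 → root in [1.747500, 2.015000]
step 3: m = 1.881250, f(m) = 1.044202 > 0 → root in [1.747500, 1.881250]
Midpoint of [1.747500, 1.881250] = 1.814375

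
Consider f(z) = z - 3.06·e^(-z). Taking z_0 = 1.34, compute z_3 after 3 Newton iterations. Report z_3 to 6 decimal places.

f'(z) = 1 + 3.06·e^(-z)
z_0 = 1.340000: f = 0.538752, f' = 1.801248 → z_1 = 1.340000 - (0.538752)/(1.801248) = 1.040901
z_1 = 1.040901: f = -0.039697, f' = 2.080598 → z_2 = 1.040901 - (-0.039697)/(2.080598) = 1.059980
z_2 = 1.059980: f = -0.000195, f' = 2.060176 → z_3 = 1.059980 - (-0.000195)/(2.060176) = 1.060075

1.060075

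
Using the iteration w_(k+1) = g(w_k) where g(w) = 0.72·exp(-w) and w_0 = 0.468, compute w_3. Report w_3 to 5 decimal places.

0.45513

w_1 = g(0.468000) = 0.450903
w_2 = g(0.450903) = 0.458678
w_3 = g(0.458678) = 0.455125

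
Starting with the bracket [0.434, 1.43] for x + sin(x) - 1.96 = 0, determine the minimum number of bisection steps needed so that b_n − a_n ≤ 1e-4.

14

Initial width b − a = 1.43 − 0.434 = 0.996000.
After n steps the width is (b−a)/2^n; need (b−a)/2^n ≤ 1e-4.
So n ≥ log₂(0.996000/1e-4) = log₂(9960.0000) ≈ 13.2819.
Hence n = 14.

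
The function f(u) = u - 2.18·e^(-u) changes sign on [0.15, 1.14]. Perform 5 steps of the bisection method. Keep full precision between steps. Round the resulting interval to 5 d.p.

[0.89250, 0.92344]

f(0.150000) = -1.726343, f(1.140000) = 0.442795 (opposite signs)
step 1: m = 0.645000, f(m) = -0.498764 < 0 → root in [0.645000, 1.140000]
step 2: m = 0.892500, f(m) = -0.000494 < 0 → root in [0.892500, 1.140000]
step 3: m = 1.016250, f(m) = 0.227200 > 0 → root in [0.892500, 1.016250]
step 4: m = 0.954375, f(m) = 0.114960 > 0 → root in [0.892500, 0.954375]
step 5: m = 0.923437, f(m) = 0.057647 > 0 → root in [0.892500, 0.923437]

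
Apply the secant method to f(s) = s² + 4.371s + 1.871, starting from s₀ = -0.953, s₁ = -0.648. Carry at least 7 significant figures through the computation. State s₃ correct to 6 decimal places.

f(s_0) = -1.386354, f(s_1) = -0.541504
s_2 = -0.648000 - (-0.541504)·(-0.648000 - -0.953000)/(-0.541504 - (-1.386354)) = -0.452511; f(s_2) = 0.097840
s_3 = -0.452511 - (0.097840)·(-0.452511 - -0.648000)/(0.097840 - (-0.541504)) = -0.482427; f(s_3) = -0.004953

-0.482427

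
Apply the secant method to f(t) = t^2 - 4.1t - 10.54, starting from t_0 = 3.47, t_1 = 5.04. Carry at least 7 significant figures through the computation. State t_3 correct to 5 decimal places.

5.83531

f(t_0) = -12.726100, f(t_1) = -5.802400
t_2 = 5.040000 - (-5.802400)·(5.040000 - 3.470000)/(-5.802400 - (-12.726100)) = 6.355737; f(t_2) = 3.796871
t_3 = 6.355737 - (3.796871)·(6.355737 - 5.040000)/(3.796871 - (-5.802400)) = 5.835314; f(t_3) = -0.413900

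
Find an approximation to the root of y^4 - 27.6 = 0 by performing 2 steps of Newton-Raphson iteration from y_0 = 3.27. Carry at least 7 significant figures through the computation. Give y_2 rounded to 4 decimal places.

2.3582

f'(y) = 4y^3
y_0 = 3.270000: f = 86.738110, f' = 139.863132 → y_1 = 3.270000 - (86.738110)/(139.863132) = 2.649836
y_1 = 2.649836: f = 21.703283, f' = 74.424662 → y_2 = 2.649836 - (21.703283)/(74.424662) = 2.358222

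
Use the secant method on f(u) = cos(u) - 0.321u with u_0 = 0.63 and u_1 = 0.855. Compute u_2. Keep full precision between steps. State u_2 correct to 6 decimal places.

1.238410

f(u_0) = 0.605798, f(u_1) = 0.381764
u_2 = 0.855000 - (0.381764)·(0.855000 - 0.630000)/(0.381764 - (0.605798)) = 1.238410; f(u_2) = -0.071229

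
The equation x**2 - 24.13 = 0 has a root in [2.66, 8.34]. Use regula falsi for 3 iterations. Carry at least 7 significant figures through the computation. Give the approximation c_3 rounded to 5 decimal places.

4.86192

False-position update: c = (a·f(b) − b·f(a))/(f(b) − f(a)); replace the endpoint whose sign matches f(c).
f(2.660000) = -17.054400, f(8.340000) = 45.425600
step 1: c = 4.210400, f(c) = -6.402532 < 0 → new bracket [4.210400, 8.340000]
step 2: c = 4.720546, f(c) = -1.846449 < 0 → new bracket [4.720546, 8.340000]
step 3: c = 4.861922, f(c) = -0.491717 < 0 → new bracket [4.861922, 8.340000]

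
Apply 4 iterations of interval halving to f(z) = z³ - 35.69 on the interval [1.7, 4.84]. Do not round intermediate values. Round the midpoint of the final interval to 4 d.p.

3.3681

f(1.700000) = -30.777000, f(4.840000) = 77.689904 (opposite signs)
step 1: m = 3.270000, f(m) = -0.724217 < 0 → root in [3.270000, 4.840000]
step 2: m = 4.055000, f(m) = 30.986466 > 0 → root in [3.270000, 4.055000]
step 3: m = 3.662500, f(m) = 13.438432 > 0 → root in [3.270000, 3.662500]
step 4: m = 3.466250, f(m) = 5.956609 > 0 → root in [3.270000, 3.466250]
Midpoint of [3.270000, 3.466250] = 3.368125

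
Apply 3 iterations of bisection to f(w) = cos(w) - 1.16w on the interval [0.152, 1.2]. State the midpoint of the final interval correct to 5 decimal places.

f(0.152000) = 0.812150, f(1.200000) = -1.029642 (opposite signs)
step 1: m = 0.676000, f(m) = -0.004078 < 0 → root in [0.152000, 0.676000]
step 2: m = 0.414000, f(m) = 0.435279 > 0 → root in [0.414000, 0.676000]
step 3: m = 0.545000, f(m) = 0.222927 > 0 → root in [0.545000, 0.676000]
Midpoint of [0.545000, 0.676000] = 0.610500

0.61050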